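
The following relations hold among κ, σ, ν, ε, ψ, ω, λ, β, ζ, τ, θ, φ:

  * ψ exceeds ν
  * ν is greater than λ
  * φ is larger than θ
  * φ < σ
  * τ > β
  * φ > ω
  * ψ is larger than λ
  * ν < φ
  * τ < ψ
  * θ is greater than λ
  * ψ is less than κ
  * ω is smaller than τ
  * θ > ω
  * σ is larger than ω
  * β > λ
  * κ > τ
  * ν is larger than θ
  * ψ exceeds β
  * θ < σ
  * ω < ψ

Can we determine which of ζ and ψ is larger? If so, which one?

undetermined

Following every chain through ψ: above ψ we get κ; below ψ we get λ, ω, θ, β, τ, ν.
ζ is not reached, and no chain runs the other way from ζ to ψ.
So the given relations leave the order of ψ and ζ undetermined.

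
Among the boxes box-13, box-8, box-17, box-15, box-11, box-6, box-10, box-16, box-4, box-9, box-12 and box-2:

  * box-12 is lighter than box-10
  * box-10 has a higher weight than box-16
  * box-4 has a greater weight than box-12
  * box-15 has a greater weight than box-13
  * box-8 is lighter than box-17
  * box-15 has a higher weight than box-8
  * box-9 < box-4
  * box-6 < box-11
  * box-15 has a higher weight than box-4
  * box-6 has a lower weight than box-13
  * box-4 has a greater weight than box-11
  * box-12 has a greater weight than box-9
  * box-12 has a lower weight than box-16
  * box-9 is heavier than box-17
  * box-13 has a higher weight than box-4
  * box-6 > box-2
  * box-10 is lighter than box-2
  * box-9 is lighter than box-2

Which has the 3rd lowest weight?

box-9

Chaining the given pairs: box-8 < box-17 < box-9 < box-12 < box-16 < box-10 < box-2 < box-6 < box-11 < box-4 < box-13 < box-15.
Counting 3 from the smallest end gives box-9.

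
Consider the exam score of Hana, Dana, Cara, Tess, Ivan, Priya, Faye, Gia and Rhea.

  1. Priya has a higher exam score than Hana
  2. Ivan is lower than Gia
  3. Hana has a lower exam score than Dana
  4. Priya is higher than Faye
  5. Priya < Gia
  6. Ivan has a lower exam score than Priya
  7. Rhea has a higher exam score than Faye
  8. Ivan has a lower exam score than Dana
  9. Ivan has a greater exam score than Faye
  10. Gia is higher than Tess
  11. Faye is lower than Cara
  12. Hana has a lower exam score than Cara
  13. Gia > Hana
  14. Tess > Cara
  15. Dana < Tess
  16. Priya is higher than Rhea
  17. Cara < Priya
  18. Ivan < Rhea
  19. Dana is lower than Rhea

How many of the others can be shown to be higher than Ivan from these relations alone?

From Ivan the given relations immediately reach Dana, Rhea, Priya, Gia.
From those, Tess — 5 in total.
Nothing else is reachable above Ivan; 5 in all.

5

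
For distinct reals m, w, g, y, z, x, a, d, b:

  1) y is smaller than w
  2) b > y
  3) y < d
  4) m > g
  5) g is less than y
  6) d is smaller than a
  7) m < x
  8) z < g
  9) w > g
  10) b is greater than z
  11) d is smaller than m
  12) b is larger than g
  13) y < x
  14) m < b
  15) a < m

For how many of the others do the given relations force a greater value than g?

7

The elements the relations force above g are y, d, a, w, m, b, x — no chain reaches any other.
That is 7.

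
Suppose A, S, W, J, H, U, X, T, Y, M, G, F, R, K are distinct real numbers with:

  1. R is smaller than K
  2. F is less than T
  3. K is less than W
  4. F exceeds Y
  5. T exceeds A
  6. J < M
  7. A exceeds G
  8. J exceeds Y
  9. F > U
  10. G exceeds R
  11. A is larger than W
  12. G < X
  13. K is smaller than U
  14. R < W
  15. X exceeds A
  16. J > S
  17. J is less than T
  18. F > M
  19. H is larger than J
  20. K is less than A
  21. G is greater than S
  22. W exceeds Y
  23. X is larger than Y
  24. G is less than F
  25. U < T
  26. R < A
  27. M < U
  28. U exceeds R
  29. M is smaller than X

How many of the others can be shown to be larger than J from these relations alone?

6

The elements the relations force above J are H, M, U, X, F, T — no chain reaches any other.
That is 6.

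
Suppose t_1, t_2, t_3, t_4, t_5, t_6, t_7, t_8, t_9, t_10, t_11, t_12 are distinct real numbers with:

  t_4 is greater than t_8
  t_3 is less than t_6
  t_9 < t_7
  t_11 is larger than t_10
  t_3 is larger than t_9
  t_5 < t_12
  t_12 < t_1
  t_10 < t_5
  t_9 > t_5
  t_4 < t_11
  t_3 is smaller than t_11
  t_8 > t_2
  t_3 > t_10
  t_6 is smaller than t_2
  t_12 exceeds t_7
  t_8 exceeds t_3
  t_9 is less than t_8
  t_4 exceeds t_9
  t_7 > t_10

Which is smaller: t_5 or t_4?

The relevant relations are t_5 < t_9; t_9 < t_3; t_3 < t_6; t_6 < t_2; t_2 < t_8; t_8 < t_4.
Chaining these gives t_5 < t_9 < t_3 < t_6 < t_2 < t_8 < t_4.
So t_5 < t_4; t_5 is the smaller of the two.

t_5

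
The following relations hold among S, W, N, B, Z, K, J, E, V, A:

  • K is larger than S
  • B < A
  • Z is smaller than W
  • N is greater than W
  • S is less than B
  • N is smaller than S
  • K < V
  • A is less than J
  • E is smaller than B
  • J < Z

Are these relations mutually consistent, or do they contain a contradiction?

inconsistent

Chaining the given relations yields B < A < J < Z < W < N < S, so B < S. But one relation states S < B. These cannot both hold.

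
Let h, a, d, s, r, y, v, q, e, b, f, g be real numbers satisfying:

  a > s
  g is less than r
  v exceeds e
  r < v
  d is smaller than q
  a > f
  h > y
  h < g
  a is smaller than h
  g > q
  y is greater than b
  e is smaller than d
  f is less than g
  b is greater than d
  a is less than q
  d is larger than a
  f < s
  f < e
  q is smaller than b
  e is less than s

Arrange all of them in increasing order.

f < e < s < a < d < q < b < y < h < g < r < v

Nothing is placed below f, so it is least; from there f < e; e < s; s < a; a < d; d < q; q < b; b < y; y < h; h < g; g < r; r < v, each given directly.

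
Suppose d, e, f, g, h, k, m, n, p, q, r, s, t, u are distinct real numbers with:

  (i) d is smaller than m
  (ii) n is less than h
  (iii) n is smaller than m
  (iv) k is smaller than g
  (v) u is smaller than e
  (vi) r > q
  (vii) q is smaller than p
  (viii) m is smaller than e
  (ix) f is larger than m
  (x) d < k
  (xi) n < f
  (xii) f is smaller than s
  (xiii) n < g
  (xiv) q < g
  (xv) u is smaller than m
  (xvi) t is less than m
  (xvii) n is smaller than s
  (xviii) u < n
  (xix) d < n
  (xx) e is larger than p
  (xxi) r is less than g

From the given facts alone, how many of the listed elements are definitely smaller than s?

From s the given relations immediately reach n, f.
From those, d, u, m — 5 in total.
From those, t — 6 in total.
No other element is forced below s by the given relations, so the count is 6.

6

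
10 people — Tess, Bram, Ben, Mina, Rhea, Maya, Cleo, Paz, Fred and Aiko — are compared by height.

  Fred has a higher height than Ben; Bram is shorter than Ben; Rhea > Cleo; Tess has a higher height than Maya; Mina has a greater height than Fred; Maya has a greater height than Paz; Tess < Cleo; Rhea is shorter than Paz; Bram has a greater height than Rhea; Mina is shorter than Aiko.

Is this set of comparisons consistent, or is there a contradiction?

inconsistent

We have Rhea < Paz stated directly, yet also Paz < Maya < Tess < Cleo < Rhea by chaining the others — so Paz < Rhea. Contradiction.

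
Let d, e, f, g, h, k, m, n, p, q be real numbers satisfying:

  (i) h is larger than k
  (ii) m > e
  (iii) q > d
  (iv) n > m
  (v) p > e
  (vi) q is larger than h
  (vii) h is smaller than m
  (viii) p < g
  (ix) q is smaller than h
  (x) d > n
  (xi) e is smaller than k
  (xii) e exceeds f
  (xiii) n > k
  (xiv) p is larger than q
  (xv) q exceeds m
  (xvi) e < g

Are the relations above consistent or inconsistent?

inconsistent

Chaining the given relations yields h < m < n < d < q, so h < q. But one relation states q < h. These cannot both hold.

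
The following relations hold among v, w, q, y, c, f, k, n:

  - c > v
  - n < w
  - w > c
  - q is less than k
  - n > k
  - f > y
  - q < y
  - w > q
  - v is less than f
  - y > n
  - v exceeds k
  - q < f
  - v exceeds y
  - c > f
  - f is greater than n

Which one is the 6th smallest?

f

Piecing the relations together gives one ordering: q < k < n < y < v < f < c < w.
The 6th smallest is f.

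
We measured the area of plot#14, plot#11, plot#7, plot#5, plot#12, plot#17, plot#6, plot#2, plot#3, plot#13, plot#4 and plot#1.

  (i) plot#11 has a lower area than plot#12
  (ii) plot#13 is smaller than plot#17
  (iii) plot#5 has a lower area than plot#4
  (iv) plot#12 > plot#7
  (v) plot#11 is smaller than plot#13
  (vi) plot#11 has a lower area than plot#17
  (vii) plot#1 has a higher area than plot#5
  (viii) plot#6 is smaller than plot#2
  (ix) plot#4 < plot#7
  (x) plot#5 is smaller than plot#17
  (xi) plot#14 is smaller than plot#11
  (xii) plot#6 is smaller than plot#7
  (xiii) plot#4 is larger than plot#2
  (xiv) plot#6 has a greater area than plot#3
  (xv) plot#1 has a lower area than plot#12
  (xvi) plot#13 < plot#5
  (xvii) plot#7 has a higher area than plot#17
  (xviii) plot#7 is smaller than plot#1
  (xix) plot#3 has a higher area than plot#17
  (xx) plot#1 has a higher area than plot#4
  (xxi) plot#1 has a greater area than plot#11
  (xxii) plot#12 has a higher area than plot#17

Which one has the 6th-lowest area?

plot#3

The consecutive relations fix a unique order: plot#14 < plot#11 < plot#13 < plot#5 < plot#17 < plot#3 < plot#6 < plot#2 < plot#4 < plot#7 < plot#1 < plot#12.
Counting 6 from the smallest end gives plot#3.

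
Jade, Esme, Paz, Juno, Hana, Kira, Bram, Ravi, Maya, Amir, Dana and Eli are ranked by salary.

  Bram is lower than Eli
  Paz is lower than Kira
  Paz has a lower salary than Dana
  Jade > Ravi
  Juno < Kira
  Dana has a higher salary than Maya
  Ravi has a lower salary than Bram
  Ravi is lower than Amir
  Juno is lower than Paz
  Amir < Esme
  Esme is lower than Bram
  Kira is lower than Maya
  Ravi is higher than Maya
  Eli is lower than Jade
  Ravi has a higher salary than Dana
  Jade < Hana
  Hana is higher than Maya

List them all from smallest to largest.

Each adjacent pair is fixed by a given relation: Juno < Paz; Paz < Kira; Kira < Maya; Maya < Dana; Dana < Ravi; Ravi < Amir; Amir < Esme; Esme < Bram; Bram < Eli; Eli < Jade; Jade < Hana. Chaining them end to end gives the full order.

Juno < Paz < Kira < Maya < Dana < Ravi < Amir < Esme < Bram < Eli < Jade < Hana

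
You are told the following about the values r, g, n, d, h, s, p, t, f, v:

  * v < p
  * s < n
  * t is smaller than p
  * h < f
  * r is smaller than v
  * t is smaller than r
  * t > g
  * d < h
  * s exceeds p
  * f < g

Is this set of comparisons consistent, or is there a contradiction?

Every relation is compatible with d < h < f < g < t < r < v < p < s < n; the set is consistent.

consistent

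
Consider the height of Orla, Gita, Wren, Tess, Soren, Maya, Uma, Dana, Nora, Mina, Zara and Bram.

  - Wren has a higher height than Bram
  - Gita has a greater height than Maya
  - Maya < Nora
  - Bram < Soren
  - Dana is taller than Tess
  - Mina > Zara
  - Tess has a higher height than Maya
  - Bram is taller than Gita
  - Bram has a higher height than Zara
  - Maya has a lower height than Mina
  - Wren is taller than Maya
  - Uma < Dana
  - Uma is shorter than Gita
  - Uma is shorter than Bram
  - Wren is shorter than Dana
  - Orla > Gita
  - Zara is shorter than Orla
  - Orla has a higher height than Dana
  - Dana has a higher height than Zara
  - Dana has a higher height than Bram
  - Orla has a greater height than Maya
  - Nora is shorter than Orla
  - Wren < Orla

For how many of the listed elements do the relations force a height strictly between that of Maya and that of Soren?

2

The relations place Maya below Soren. An element lies strictly between them when it is forced above Maya and also forced below Soren.
Above Maya: {Gita, Bram, Tess, Nora, Wren, Dana, Orla, Mina}. Below Soren: {Uma, Gita, Zara, Bram}.
Intersection: {Gita, Bram} — 2.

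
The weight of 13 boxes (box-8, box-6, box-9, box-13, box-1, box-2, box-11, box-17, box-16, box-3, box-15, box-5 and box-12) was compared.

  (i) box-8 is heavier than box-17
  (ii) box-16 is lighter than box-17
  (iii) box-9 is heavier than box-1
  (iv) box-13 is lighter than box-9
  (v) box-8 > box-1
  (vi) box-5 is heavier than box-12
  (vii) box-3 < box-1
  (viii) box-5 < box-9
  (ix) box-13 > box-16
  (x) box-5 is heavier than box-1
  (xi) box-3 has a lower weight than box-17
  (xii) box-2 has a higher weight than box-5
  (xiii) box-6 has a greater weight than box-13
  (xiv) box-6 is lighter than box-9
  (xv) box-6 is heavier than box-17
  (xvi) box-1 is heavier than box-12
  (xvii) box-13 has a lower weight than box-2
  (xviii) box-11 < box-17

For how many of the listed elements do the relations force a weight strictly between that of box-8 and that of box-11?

The relations place box-11 below box-8. An element lies strictly between them when it is forced above box-11 and also forced below box-8.
Above box-11: {box-17, box-6, box-9}. Below box-8: {box-16, box-3, box-12, box-1, box-17}.
Intersection: {box-17} — 1.

1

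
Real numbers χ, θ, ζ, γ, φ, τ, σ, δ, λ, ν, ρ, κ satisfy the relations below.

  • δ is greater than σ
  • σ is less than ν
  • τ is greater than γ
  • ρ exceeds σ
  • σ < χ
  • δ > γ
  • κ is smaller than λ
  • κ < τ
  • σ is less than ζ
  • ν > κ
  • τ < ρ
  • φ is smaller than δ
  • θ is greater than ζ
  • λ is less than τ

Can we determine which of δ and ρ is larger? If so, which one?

Following every chain through δ: below δ we get σ, γ, φ.
ρ is not reached, and no chain runs the other way from ρ to δ.
So the given relations leave the order of δ and ρ undetermined.

undetermined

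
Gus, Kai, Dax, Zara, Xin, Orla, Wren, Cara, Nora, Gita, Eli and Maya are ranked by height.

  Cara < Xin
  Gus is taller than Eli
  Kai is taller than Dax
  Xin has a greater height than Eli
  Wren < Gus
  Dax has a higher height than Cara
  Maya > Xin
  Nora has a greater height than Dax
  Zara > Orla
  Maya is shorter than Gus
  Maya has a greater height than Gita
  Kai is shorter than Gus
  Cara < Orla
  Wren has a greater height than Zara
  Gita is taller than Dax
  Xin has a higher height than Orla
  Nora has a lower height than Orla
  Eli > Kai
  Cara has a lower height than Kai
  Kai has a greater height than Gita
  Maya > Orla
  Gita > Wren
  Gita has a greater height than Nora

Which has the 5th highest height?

Chaining the given pairs: Cara < Dax < Nora < Orla < Zara < Wren < Gita < Kai < Eli < Xin < Maya < Gus.
Counting 5 from the largest end gives Kai.

Kai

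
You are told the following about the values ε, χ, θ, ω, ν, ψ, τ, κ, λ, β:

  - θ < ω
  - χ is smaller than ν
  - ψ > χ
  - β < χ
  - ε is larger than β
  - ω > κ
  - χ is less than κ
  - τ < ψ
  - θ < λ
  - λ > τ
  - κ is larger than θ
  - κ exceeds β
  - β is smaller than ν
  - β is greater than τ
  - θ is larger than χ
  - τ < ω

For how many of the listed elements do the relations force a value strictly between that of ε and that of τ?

1

The relations place τ below ε. An element lies strictly between them when it is forced above τ and also forced below ε.
Above τ: {β, χ, θ, κ, ψ, ν, λ, ω}. Below ε: {β}.
Intersection: {β} — 1.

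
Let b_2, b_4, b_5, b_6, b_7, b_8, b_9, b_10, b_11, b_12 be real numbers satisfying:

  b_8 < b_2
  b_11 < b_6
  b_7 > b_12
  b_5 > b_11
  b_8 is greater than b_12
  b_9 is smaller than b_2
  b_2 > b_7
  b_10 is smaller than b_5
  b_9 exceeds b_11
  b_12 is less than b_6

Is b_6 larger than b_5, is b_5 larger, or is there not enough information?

Following every chain through b_5: below b_5 we get b_11, b_10.
b_6 is not reached, and no chain runs the other way from b_6 to b_5.
So the given relations leave the order of b_5 and b_6 undetermined.

undetermined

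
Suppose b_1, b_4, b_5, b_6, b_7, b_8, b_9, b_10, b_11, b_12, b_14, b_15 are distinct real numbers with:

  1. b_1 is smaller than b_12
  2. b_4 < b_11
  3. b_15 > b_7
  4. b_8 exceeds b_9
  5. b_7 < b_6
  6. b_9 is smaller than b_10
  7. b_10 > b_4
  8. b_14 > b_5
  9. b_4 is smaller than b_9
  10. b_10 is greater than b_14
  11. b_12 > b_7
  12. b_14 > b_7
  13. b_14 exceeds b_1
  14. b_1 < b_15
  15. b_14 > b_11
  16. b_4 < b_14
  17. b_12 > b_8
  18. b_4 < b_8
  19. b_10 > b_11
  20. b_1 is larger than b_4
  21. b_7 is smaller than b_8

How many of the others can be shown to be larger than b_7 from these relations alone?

6

Directly above b_7: b_14, b_6, b_15, b_8, b_12.
One step further: b_10 (6 so far).
No other element is forced above b_7 by the given relations, so the count is 6.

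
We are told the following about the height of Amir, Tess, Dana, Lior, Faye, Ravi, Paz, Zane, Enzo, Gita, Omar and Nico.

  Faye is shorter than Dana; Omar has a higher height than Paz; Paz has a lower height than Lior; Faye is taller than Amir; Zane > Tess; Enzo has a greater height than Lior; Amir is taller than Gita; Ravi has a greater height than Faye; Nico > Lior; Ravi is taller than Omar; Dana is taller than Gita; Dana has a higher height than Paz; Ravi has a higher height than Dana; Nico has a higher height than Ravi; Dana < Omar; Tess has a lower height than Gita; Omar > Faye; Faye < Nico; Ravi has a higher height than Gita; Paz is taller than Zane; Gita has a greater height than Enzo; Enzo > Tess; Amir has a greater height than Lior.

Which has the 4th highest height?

Dana

Piecing the relations together gives one ordering: Tess < Zane < Paz < Lior < Enzo < Gita < Amir < Faye < Dana < Omar < Ravi < Nico.
Counting 4 from the largest end gives Dana.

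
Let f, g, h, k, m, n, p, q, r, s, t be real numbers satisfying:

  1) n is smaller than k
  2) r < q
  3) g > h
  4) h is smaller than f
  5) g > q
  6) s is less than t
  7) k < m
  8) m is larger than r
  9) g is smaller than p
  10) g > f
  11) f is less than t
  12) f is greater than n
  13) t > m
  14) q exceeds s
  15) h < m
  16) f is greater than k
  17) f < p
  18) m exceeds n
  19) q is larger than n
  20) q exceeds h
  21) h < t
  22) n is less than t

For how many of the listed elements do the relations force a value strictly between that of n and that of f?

1

Chaining upward from n reaches: k, m, q, t, g, p.
Chaining downward from f reaches: k, h.
Strictly between n and f are those in both lists: k — 1 element.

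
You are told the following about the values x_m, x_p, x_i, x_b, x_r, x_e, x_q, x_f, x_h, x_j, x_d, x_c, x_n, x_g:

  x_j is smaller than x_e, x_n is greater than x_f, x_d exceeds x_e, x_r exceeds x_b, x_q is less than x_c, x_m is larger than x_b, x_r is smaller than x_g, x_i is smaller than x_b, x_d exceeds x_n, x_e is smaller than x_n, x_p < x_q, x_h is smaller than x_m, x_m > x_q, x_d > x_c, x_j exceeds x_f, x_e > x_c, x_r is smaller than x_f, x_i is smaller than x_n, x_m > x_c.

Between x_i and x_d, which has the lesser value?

x_i

Link the given pairs in sequence: x_i < x_b; x_b < x_r; x_r < x_f; x_f < x_j; x_j < x_e; x_e < x_n; x_n < x_d.
Chaining these gives x_i < x_b < x_r < x_f < x_j < x_e < x_n < x_d.
So x_i < x_d; x_i is the smaller of the two.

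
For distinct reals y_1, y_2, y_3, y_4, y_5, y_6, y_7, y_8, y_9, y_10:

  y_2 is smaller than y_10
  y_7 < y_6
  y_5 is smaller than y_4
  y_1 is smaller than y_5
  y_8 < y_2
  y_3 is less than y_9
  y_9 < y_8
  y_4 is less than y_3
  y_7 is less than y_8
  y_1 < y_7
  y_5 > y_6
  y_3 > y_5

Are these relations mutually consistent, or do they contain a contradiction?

The single ordering y_1 < y_7 < y_6 < y_5 < y_4 < y_3 < y_9 < y_8 < y_2 < y_10 satisfies every listed relation, so no contradiction arises.

consistent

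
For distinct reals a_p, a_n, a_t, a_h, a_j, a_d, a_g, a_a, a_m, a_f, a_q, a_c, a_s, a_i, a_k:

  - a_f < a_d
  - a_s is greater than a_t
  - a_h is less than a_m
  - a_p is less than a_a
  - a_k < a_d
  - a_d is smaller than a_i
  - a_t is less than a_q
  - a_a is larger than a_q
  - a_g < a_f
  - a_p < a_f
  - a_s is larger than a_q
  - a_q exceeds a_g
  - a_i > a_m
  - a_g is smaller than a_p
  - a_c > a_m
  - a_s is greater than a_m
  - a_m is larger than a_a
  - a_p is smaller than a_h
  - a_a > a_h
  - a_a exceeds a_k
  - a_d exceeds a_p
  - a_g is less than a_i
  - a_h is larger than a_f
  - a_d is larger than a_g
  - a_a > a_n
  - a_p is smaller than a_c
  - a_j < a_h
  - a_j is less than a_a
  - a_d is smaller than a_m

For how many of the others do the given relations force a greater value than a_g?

10

The elements the relations force above a_g are a_p, a_f, a_d, a_h, a_q, a_a, a_m, a_c, a_s, a_i — no chain reaches any other.
That is 10.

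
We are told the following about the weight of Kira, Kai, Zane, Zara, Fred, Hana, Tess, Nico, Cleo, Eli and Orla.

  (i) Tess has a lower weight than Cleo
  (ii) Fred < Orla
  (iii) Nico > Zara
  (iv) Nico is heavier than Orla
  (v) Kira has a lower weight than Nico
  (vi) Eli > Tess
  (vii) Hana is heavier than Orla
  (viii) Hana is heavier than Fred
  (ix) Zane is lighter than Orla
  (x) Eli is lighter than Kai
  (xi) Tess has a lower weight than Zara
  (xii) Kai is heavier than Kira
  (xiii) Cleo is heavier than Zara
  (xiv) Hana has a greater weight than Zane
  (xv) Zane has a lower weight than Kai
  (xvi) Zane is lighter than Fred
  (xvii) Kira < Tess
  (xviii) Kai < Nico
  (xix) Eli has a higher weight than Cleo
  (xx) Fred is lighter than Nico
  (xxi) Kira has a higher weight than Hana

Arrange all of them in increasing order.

Zane < Fred < Orla < Hana < Kira < Tess < Zara < Cleo < Eli < Kai < Nico

Nothing is placed below Zane, so it is least; from there Zane < Fred; Fred < Orla; Orla < Hana; Hana < Kira; Kira < Tess; Tess < Zara; Zara < Cleo; Cleo < Eli; Eli < Kai; Kai < Nico, each given directly.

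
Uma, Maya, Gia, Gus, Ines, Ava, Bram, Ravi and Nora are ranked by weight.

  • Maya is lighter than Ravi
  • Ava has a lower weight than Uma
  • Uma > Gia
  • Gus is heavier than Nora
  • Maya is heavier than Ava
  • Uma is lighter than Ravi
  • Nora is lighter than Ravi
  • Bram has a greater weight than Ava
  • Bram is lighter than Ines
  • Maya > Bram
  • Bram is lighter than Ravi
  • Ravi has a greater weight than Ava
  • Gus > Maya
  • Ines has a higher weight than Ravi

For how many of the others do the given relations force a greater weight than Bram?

Directly above Bram: Maya, Ravi, Ines.
One step further: Gus (4 so far).
No other element is forced above Bram by the given relations, so the count is 4.

4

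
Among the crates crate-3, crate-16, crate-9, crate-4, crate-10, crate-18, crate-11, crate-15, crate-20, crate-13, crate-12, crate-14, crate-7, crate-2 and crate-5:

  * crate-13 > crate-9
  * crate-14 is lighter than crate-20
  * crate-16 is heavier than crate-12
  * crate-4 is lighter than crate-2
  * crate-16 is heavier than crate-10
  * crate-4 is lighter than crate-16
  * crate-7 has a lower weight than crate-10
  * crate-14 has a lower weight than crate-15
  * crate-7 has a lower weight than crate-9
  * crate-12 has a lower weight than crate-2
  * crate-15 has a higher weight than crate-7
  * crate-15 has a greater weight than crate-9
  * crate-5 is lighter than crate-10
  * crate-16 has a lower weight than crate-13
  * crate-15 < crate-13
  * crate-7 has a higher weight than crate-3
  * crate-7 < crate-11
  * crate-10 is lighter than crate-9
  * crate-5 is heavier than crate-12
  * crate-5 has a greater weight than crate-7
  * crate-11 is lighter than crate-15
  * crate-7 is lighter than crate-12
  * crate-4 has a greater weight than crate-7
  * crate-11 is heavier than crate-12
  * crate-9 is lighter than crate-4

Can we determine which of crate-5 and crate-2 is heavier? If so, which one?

crate-2

Link the given pairs in sequence: crate-5 < crate-10; crate-10 < crate-9; crate-9 < crate-4; crate-4 < crate-2.
Chaining these gives crate-5 < crate-10 < crate-9 < crate-4 < crate-2.
So crate-2 is heavier.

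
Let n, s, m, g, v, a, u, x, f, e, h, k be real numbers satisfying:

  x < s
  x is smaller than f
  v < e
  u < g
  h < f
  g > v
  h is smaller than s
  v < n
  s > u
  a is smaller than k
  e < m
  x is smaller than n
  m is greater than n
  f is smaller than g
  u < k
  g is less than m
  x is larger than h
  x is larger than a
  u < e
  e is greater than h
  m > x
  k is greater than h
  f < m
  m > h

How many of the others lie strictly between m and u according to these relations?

The relations place u below m. An element lies strictly between them when it is forced above u and also forced below m.
Above u: {g, e, k, s}. Below m: {h, a, x, v, f, g, n, e}.
Intersection: {g, e} — 2.

2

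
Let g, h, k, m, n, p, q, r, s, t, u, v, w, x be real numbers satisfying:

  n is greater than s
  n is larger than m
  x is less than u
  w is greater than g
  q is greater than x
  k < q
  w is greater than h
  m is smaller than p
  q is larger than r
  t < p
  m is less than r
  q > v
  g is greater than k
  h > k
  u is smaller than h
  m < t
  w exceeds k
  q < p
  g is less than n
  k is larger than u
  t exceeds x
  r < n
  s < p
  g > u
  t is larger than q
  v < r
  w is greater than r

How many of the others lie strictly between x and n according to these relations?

3

Chaining upward from x reaches: u, k, h, g, q, t, w, p.
Chaining downward from n reaches: s, v, u, k, g, m, r.
Strictly between x and n are those in both lists: u, k, g — 3 elements.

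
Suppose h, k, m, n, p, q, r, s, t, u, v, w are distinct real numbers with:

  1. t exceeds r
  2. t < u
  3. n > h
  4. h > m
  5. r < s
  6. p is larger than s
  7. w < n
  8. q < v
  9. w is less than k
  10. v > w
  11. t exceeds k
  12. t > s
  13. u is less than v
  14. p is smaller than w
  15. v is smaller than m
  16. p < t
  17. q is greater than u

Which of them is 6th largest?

u

Chaining the given pairs: r < s < p < w < k < t < u < q < v < m < h < n.
The 6th largest is u.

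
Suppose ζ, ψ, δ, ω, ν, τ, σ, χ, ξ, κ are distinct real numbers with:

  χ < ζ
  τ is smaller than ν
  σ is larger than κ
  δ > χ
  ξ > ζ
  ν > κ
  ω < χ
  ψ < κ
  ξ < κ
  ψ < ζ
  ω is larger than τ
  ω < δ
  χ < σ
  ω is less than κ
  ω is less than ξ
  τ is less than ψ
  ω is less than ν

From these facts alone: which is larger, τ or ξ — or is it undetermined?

ξ

The relevant relations are τ < ω; ω < χ; χ < ζ; ζ < ξ.
Chaining these gives τ < ω < χ < ζ < ξ.
So ξ is larger.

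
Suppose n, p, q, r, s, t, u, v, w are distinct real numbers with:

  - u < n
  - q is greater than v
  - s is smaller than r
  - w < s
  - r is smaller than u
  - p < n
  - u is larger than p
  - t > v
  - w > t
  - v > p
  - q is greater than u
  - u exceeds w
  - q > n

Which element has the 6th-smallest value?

r

Chaining the given pairs: p < v < t < w < s < r < u < n < q.
Counting 6 from the smallest end gives r.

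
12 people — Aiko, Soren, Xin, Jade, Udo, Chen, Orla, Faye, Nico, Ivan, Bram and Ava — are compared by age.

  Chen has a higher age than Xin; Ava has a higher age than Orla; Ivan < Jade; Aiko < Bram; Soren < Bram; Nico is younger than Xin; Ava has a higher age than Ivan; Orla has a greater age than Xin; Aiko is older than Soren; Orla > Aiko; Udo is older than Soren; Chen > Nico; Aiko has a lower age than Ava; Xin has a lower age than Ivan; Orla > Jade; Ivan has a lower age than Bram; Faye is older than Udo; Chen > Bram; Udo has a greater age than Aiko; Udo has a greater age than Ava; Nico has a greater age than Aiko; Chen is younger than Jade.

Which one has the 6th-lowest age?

The consecutive relations fix a unique order: Soren < Aiko < Nico < Xin < Ivan < Bram < Chen < Jade < Orla < Ava < Udo < Faye.
Counting 6 from the smallest end gives Bram.

Bram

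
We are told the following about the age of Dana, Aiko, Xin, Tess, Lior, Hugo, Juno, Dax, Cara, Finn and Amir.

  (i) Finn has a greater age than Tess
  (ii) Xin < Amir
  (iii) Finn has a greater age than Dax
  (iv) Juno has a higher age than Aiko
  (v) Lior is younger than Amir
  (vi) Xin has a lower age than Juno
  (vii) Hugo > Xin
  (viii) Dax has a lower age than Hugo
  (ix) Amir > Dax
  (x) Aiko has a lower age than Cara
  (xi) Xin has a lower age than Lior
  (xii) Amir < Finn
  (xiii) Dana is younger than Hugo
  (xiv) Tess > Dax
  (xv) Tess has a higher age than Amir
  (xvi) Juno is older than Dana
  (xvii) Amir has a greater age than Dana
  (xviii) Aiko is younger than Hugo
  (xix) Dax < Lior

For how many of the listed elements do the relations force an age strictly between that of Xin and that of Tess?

The relations place Xin below Tess. An element lies strictly between them when it is forced above Xin and also forced below Tess.
Above Xin: {Lior, Amir, Finn, Juno, Hugo}. Below Tess: {Dax, Dana, Lior, Amir}.
Intersection: {Lior, Amir} — 2.

2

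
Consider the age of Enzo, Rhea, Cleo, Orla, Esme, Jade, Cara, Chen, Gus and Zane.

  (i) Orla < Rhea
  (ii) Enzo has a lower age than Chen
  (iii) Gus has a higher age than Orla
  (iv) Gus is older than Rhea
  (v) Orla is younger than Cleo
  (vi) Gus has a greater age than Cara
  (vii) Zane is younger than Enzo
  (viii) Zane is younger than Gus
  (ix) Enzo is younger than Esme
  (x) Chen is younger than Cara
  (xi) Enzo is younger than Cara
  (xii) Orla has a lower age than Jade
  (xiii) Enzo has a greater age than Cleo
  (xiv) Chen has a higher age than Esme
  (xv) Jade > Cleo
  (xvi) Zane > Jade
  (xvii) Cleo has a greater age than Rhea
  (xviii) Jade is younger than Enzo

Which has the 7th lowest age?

Esme

Chaining the given pairs: Orla < Rhea < Cleo < Jade < Zane < Enzo < Esme < Chen < Cara < Gus.
Counting 7 from the smallest end gives Esme.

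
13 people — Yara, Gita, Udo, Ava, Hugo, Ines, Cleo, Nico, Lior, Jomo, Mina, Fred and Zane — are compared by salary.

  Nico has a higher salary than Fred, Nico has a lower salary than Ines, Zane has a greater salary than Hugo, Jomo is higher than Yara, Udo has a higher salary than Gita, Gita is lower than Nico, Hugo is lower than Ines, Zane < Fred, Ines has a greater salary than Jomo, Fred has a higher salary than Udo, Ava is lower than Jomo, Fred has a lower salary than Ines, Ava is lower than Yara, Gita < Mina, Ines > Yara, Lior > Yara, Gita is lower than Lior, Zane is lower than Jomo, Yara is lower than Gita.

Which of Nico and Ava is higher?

Nico

Ava < Yara and Yara < Gita give Ava < Gita.
Then Gita < Udo extends the chain to Udo.
Then Udo < Fred extends the chain to Fred.
Then Fred < Nico extends the chain to Nico.
So Ava < Nico; Nico is the higher of the two.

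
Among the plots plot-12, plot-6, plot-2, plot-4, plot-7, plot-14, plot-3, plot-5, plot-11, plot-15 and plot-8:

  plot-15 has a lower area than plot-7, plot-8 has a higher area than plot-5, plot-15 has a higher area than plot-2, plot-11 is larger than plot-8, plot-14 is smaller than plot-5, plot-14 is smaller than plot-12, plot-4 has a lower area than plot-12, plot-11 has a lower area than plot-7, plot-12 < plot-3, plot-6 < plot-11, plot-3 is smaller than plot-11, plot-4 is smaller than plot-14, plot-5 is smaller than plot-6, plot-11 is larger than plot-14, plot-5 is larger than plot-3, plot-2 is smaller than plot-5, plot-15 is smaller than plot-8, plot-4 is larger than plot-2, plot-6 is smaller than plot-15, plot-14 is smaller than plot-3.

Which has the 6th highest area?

Piecing the relations together gives one ordering: plot-2 < plot-4 < plot-14 < plot-12 < plot-3 < plot-5 < plot-6 < plot-15 < plot-8 < plot-11 < plot-7.
The 6th largest is plot-5.

plot-5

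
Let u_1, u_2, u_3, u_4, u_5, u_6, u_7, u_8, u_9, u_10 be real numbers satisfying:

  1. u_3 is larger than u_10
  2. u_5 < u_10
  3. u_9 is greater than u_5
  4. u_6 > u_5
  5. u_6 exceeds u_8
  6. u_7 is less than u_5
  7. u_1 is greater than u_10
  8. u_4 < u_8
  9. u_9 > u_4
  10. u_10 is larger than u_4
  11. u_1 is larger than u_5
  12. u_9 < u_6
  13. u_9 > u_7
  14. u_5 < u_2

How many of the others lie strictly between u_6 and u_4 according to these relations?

The relations place u_4 below u_6. An element lies strictly between them when it is forced above u_4 and also forced below u_6.
Above u_4: {u_9, u_8, u_10, u_3, u_1}. Below u_6: {u_7, u_5, u_9, u_8}.
Intersection: {u_9, u_8} — 2.

2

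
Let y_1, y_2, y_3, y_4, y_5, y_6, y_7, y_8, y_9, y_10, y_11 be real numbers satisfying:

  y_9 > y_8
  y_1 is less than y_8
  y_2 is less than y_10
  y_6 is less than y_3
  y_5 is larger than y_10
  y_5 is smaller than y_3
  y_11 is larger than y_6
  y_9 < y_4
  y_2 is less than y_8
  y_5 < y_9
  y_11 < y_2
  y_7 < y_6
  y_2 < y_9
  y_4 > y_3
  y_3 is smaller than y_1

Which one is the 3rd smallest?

Chaining the given pairs: y_7 < y_6 < y_11 < y_2 < y_10 < y_5 < y_3 < y_1 < y_8 < y_9 < y_4.
Counting 3 from the smallest end gives y_11.

y_11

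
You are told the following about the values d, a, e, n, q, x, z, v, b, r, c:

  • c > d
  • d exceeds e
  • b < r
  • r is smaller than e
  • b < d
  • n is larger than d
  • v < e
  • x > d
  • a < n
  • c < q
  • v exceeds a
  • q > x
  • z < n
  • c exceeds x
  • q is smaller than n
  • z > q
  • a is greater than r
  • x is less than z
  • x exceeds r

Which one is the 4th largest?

c

Chaining the given pairs: b < r < a < v < e < d < x < c < q < z < n.
The 4th largest is c.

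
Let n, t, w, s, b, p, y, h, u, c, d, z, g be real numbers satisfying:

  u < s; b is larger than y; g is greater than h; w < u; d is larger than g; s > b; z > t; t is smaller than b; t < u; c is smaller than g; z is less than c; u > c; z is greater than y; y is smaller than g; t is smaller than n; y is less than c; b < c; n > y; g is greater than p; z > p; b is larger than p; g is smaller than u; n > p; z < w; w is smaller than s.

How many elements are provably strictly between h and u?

1

Chaining upward from h reaches: g, d, s.
Chaining downward from u reaches: t, y, p, b, z, c, w, g.
Strictly between h and u are those in both lists: g — 1 element.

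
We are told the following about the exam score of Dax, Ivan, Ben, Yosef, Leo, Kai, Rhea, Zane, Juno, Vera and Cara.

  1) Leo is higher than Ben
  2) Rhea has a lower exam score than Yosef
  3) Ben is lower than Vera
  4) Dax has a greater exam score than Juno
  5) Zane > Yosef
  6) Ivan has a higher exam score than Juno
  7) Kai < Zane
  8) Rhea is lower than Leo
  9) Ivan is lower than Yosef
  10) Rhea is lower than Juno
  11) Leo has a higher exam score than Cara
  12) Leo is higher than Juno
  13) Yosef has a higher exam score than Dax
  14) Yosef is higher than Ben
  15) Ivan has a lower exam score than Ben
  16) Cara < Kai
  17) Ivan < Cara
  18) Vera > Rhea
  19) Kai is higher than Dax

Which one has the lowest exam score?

Chaining upward from Rhea: directly above it, Juno, Leo, Yosef, Vera; then Ivan, Dax, Zane; then Cara, Ben, Kai.
That covers every other element, and nothing is given below Rhea, so Rhea is the lowest exam score.

Rhea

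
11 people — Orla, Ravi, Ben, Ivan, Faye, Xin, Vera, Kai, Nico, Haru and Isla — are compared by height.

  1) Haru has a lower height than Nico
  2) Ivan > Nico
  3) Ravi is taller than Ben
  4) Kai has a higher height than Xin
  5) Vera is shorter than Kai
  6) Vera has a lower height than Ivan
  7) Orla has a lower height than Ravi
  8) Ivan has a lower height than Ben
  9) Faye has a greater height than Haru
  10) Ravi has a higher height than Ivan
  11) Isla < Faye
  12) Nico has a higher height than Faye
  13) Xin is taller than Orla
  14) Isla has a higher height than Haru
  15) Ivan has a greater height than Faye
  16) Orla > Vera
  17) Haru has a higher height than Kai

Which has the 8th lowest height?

The consecutive relations fix a unique order: Vera < Orla < Xin < Kai < Haru < Isla < Faye < Nico < Ivan < Ben < Ravi.
The 8th smallest is Nico.

Nico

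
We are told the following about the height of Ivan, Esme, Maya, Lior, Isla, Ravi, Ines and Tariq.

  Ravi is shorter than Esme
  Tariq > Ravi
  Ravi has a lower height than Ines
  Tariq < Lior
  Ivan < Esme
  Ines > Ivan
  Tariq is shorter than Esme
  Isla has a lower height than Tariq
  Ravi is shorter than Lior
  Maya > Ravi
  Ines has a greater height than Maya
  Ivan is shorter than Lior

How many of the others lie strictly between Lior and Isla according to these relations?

Chaining upward from Isla reaches: Tariq, Esme.
Chaining downward from Lior reaches: Ravi, Tariq, Ivan.
Strictly between Isla and Lior are those in both lists: Tariq — 1 element.

1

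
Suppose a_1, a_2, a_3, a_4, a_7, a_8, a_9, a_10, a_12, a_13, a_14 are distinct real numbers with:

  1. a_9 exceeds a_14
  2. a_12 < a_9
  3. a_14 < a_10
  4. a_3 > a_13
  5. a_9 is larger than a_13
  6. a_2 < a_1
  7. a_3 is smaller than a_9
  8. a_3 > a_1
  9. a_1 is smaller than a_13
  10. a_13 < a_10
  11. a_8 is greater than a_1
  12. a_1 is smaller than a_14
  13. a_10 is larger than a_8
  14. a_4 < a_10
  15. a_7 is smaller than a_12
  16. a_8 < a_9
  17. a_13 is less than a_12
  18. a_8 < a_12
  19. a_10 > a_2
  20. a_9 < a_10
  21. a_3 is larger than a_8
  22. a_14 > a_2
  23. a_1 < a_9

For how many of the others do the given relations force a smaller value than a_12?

5

From a_12 the given relations immediately reach a_13, a_8, a_7.
From those, a_1 — 4 in total.
From those, a_2 — 5 in total.
Nothing else is reachable below a_12; 5 in all.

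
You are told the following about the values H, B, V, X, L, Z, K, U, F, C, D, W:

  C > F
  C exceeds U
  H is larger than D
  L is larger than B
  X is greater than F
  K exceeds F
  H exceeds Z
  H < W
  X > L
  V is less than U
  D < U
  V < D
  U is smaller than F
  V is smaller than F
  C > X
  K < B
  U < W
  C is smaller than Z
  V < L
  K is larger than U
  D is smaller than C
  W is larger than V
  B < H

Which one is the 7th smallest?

L

Piecing the relations together gives one ordering: V < D < U < F < K < B < L < X < C < Z < H < W.
Counting 7 from the smallest end gives L.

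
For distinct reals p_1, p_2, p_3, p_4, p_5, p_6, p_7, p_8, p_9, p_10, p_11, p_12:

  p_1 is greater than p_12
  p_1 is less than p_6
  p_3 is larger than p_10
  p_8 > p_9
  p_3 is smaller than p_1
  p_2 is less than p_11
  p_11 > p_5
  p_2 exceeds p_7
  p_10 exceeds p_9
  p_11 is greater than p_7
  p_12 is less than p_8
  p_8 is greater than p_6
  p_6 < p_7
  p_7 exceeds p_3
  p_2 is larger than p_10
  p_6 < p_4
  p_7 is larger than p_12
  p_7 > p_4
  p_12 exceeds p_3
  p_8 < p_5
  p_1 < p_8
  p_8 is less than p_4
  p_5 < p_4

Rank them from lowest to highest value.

p_9 < p_10 < p_3 < p_12 < p_1 < p_6 < p_8 < p_5 < p_4 < p_7 < p_2 < p_11

The consecutive links are each given: p_9 < p_10; p_10 < p_3; p_3 < p_12; p_12 < p_1; p_1 < p_6; p_6 < p_8; p_8 < p_5; p_5 < p_4; p_4 < p_7; p_7 < p_2; p_2 < p_11.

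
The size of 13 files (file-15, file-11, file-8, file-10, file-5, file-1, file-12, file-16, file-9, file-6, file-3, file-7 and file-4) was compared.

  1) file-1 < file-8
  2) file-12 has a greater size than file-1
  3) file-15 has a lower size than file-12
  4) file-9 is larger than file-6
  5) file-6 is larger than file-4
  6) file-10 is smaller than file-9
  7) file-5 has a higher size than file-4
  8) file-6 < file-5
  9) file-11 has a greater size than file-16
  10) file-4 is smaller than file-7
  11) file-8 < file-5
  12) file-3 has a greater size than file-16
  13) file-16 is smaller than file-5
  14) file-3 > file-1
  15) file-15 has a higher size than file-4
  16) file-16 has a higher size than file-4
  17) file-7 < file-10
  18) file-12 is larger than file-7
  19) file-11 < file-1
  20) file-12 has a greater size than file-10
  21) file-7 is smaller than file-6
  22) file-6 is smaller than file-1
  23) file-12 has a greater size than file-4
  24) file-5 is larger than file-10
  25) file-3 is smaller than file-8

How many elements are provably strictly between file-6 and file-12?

1

The relations place file-6 below file-12. An element lies strictly between them when it is forced above file-6 and also forced below file-12.
Above file-6: {file-1, file-3, file-8, file-5, file-9}. Below file-12: {file-4, file-7, file-16, file-10, file-11, file-1, file-15}.
Intersection: {file-1} — 1.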